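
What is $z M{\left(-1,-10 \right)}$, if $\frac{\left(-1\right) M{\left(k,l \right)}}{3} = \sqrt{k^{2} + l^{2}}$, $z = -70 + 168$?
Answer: $- 294 \sqrt{101} \approx -2954.7$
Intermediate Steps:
$z = 98$
$M{\left(k,l \right)} = - 3 \sqrt{k^{2} + l^{2}}$
$z M{\left(-1,-10 \right)} = 98 \left(- 3 \sqrt{\left(-1\right)^{2} + \left(-10\right)^{2}}\right) = 98 \left(- 3 \sqrt{1 + 100}\right) = 98 \left(- 3 \sqrt{101}\right) = - 294 \sqrt{101}$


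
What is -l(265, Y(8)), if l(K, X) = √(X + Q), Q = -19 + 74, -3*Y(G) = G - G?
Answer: -√55 ≈ -7.4162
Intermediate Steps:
Y(G) = 0 (Y(G) = -(G - G)/3 = -⅓*0 = 0)
Q = 55
l(K, X) = √(55 + X) (l(K, X) = √(X + 55) = √(55 + X))
-l(265, Y(8)) = -√(55 + 0) = -√55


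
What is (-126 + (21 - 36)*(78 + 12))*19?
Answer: -28044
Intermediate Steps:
(-126 + (21 - 36)*(78 + 12))*19 = (-126 - 15*90)*19 = (-126 - 1350)*19 = -1476*19 = -28044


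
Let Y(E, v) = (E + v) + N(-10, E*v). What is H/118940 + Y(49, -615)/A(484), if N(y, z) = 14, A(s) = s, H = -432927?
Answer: -68797887/14391740 ≈ -4.7804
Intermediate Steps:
Y(E, v) = 14 + E + v (Y(E, v) = (E + v) + 14 = 14 + E + v)
H/118940 + Y(49, -615)/A(484) = -432927/118940 + (14 + 49 - 615)/484 = -432927*1/118940 - 552*1/484 = -432927/118940 - 138/121 = -68797887/14391740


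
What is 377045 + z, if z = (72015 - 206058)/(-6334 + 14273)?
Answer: 2993226212/7939 ≈ 3.7703e+5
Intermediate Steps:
z = -134043/7939 ≈ -16.884
377045 + z = 377045 - 134043/7939 = 2993226212/7939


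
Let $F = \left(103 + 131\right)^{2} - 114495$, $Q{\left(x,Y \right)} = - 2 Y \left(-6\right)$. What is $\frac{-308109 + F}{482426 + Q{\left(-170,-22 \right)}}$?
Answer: $- \frac{183924}{241081} \approx -0.76291$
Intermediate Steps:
$Q{\left(x,Y \right)} = 12 Y$
$F = -59739$ ($F = 234^{2} - 114495 = 54756 - 114495 = -59739$)
$\frac{-308109 + F}{482426 + Q{\left(-170,-22 \right)}} = \frac{-308109 - 59739}{482426 + 12 \left(-22\right)} = - \frac{367848}{482426 - 264} = - \frac{367848}{482162} = \left(-367848\right) \frac{1}{482162} = - \frac{183924}{241081}$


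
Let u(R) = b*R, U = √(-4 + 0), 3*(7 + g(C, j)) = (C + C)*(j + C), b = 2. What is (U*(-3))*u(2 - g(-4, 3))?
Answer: -76*I ≈ -76.0*I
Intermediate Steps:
g(C, j) = -7 + 2*C*(C + j)/3 (g(C, j) = -7 + ((C + C)*(j + C))/3 = -7 + ((2*C)*(C + j))/3 = -7 + (2*C*(C + j))/3 = -7 + 2*C*(C + j)/3)
U = 2*I (U = √(-4) = 2*I ≈ 2.0*I)
u(R) = 2*R
(U*(-3))*u(2 - g(-4, 3)) = ((2*I)*(-3))*(2*(2 - (-7 + (⅔)*(-4)² + (⅔)*(-4)*3))) = (-6*I)*(2*(2 - (-7 + (⅔)*16 - 8))) = (-6*I)*(2*(2 - (-7 + 32/3 - 8))) = (-6*I)*(2*(2 - 1*(-13/3))) = (-6*I)*(2*(2 + 13/3)) = (-6*I)*(2*(19/3)) = -6*I*(38/3) = -76*I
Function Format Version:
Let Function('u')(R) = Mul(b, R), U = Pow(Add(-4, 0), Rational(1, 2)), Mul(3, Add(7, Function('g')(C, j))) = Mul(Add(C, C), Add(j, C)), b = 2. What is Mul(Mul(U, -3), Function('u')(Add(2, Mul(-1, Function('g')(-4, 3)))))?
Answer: Mul(-76, I) ≈ Mul(-76.000, I)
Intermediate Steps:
Function('g')(C, j) = Add(-7, Mul(Rational(2, 3), C, Add(C, j))) (Function('g')(C, j) = Add(-7, Mul(Rational(1, 3), Mul(Add(C, C), Add(j, C)))) = Add(-7, Mul(Rational(1, 3), Mul(Mul(2, C), Add(C, j)))) = Add(-7, Mul(Rational(1, 3), Mul(2, C, Add(C, j)))) = Add(-7, Mul(Rational(2, 3), C, Add(C, j))))
U = Mul(2, I) (U = Pow(-4, Rational(1, 2)) = Mul(2, I) ≈ Mul(2.0000, I))
Function('u')(R) = Mul(2, R)
Mul(Mul(U, -3), Function('u')(Add(2, Mul(-1, Function('g')(-4, 3))))) = Mul(Mul(Mul(2, I), -3), Mul(2, Add(2, Mul(-1, Add(-7, Mul(Rational(2, 3), Pow(-4, 2)), Mul(Rational(2, 3), -4, 3)))))) = Mul(Mul(-6, I), Mul(2, Add(2, Mul(-1, Add(-7, Mul(Rational(2, 3), 16), -8))))) = Mul(Mul(-6, I), Mul(2, Add(2, Mul(-1, Add(-7, Rational(32, 3), -8))))) = Mul(Mul(-6, I), Mul(2, Add(2, Mul(-1, Rational(-13, 3))))) = Mul(Mul(-6, I), Mul(2, Add(2, Rational(13, 3)))) = Mul(Mul(-6, I), Mul(2, Rational(19, 3))) = Mul(Mul(-6, I), Rational(38, 3)) = Mul(-76, I)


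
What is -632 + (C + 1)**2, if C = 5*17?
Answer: 6764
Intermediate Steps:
C = 85
-632 + (C + 1)**2 = -632 + (85 + 1)**2 = -632 + 86**2 = -632 + 7396 = 6764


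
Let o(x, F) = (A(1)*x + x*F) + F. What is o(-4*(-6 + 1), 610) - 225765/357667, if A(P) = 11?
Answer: 4660175245/357667 ≈ 13029.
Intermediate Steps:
o(x, F) = F + 11*x + F*x (o(x, F) = (11*x + x*F) + F = (11*x + F*x) + F = F + 11*x + F*x)
o(-4*(-6 + 1), 610) - 225765/357667 = (610 + 11*(-4*(-6 + 1)) + 610*(-4*(-6 + 1))) - 225765/357667 = (610 + 11*(-4*(-5)) + 610*(-4*(-5))) - 225765*1/357667 = (610 + 11*20 + 610*20) - 225765/357667 = (610 + 220 + 12200) - 225765/357667 = 13030 - 225765/357667 = 4660175245/357667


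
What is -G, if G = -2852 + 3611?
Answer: -759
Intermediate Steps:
G = 759
-G = -1*759 = -759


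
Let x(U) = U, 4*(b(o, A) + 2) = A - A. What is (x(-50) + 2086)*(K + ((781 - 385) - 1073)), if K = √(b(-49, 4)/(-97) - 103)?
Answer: -1378372 + 2036*I*√968933/97 ≈ -1.3784e+6 + 20661.0*I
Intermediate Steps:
b(o, A) = -2 (b(o, A) = -2 + (A - A)/4 = -2 + (¼)*0 = -2 + 0 = -2)
K = I*√968933/97 (K = √(-2/(-97) - 103) = √(-2*(-1/97) - 103) = √(2/97 - 103) = √(-9989/97) = I*√968933/97 ≈ 10.148*I)
(x(-50) + 2086)*(K + ((781 - 385) - 1073)) = (-50 + 2086)*(I*√968933/97 + ((781 - 385) - 1073)) = 2036*(I*√968933/97 + (396 - 1073)) = 2036*(I*√968933/97 - 677) = 2036*(-677 + I*√968933/97) = -1378372 + 2036*I*√968933/97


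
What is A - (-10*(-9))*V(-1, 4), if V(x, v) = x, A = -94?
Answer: -4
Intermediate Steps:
A - (-10*(-9))*V(-1, 4) = -94 - (-10*(-9))*(-1) = -94 - 90*(-1) = -94 - 1*(-90) = -94 + 90 = -4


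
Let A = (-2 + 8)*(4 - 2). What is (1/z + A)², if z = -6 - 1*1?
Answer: 6889/49 ≈ 140.59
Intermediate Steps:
z = -7 (z = -6 - 1 = -7)
A = 12 (A = 6*2 = 12)
(1/z + A)² = (1/(-7) + 12)² = (-⅐ + 12)² = (83/7)² = 6889/49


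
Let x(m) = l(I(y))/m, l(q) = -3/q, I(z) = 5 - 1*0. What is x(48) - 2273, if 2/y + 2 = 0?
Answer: -181841/80 ≈ -2273.0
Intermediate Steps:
y = -1 (y = 2/(-2 + 0) = 2/(-2) = 2*(-1/2) = -1)
I(z) = 5 (I(z) = 5 + 0 = 5)
x(m) = -3/(5*m) (x(m) = (-3/5)/m = (-3*1/5)/m = -3/(5*m))
x(48) - 2273 = -3/5/48 - 2273 = -3/5*1/48 - 2273 = -1/80 - 2273 = -181841/80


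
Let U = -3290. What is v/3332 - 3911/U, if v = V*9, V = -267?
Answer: 366113/783020 ≈ 0.46757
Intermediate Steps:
v = -2403 (v = -267*9 = -2403)
v/3332 - 3911/U = -2403/3332 - 3911/(-3290) = -2403*1/3332 - 3911*(-1/3290) = -2403/3332 + 3911/3290 = 366113/783020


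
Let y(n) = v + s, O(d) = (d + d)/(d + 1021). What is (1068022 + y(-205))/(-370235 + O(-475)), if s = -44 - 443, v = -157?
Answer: -145697097/50537315 ≈ -2.8830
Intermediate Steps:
O(d) = 2*d/(1021 + d) (O(d) = (2*d)/(1021 + d) = 2*d/(1021 + d))
s = -487
y(n) = -644 (y(n) = -157 - 487 = -644)
(1068022 + y(-205))/(-370235 + O(-475)) = (1068022 - 644)/(-370235 + 2*(-475)/(1021 - 475)) = 1067378/(-370235 + 2*(-475)/546) = 1067378/(-370235 + 2*(-475)*(1/546)) = 1067378/(-370235 - 475/273) = 1067378/(-101074630/273) = 1067378*(-273/101074630) = -145697097/50537315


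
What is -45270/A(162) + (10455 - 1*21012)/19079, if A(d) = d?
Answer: -48078698/171711 ≈ -280.00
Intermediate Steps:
-45270/A(162) + (10455 - 1*21012)/19079 = -45270/162 + (10455 - 1*21012)/19079 = -45270*1/162 + (10455 - 21012)*(1/19079) = -2515/9 - 10557*1/19079 = -2515/9 - 10557/19079 = -48078698/171711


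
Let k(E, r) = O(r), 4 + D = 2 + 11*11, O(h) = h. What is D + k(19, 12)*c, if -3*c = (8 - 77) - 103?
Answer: 807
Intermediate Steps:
c = 172/3 (c = -((8 - 77) - 103)/3 = -(-69 - 103)/3 = -1/3*(-172) = 172/3 ≈ 57.333)
D = 119 (D = -4 + (2 + 11*11) = -4 + (2 + 121) = -4 + 123 = 119)
k(E, r) = r
D + k(19, 12)*c = 119 + 12*(172/3) = 119 + 688 = 807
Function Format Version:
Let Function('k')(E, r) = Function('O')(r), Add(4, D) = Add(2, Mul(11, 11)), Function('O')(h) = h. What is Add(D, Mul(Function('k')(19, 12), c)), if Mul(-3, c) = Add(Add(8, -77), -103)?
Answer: 807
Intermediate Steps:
c = Rational(172, 3) (c = Mul(Rational(-1, 3), Add(Add(8, -77), -103)) = Mul(Rational(-1, 3), Add(-69, -103)) = Mul(Rational(-1, 3), -172) = Rational(172, 3) ≈ 57.333)
D = 119 (D = Add(-4, Add(2, Mul(11, 11))) = Add(-4, Add(2, 121)) = Add(-4, 123) = 119)
Function('k')(E, r) = r
Add(D, Mul(Function('k')(19, 12), c)) = Add(119, Mul(12, Rational(172, 3))) = Add(119, 688) = 807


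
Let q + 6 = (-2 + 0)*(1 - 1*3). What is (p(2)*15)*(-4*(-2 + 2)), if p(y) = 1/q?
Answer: 0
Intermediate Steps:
q = -2 (q = -6 + (-2 + 0)*(1 - 1*3) = -6 - 2*(1 - 3) = -6 - 2*(-2) = -6 + 4 = -2)
p(y) = -½ (p(y) = 1/(-2) = -½)
(p(2)*15)*(-4*(-2 + 2)) = (-½*15)*(-4*(-2 + 2)) = -(-30)*0 = -15/2*0 = 0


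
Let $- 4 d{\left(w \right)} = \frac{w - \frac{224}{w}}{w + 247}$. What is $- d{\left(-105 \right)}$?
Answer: $- \frac{1543}{8520} \approx -0.1811$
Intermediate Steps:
$d{\left(w \right)} = - \frac{w - \frac{224}{w}}{4 \left(247 + w\right)}$ ($d{\left(w \right)} = - \frac{\left(w - \frac{224}{w}\right) \frac{1}{w + 247}}{4} = - \frac{\left(w - \frac{224}{w}\right) \frac{1}{247 + w}}{4} = - \frac{\frac{1}{247 + w} \left(w - \frac{224}{w}\right)}{4} = - \frac{w - \frac{224}{w}}{4 \left(247 + w\right)}$)
$- d{\left(-105 \right)} = - \frac{224 - \left(-105\right)^{2}}{4 \left(-105\right) \left(247 - 105\right)} = - \frac{\left(-1\right) \left(224 - 11025\right)}{4 \cdot 105 \cdot 142} = - \frac{\left(-1\right) \left(-10801\right)}{4 \cdot 105 \cdot 142} = \left(-1\right) \frac{1543}{8520} = - \frac{1543}{8520}$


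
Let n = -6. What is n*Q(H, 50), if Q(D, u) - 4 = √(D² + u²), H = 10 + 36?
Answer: -24 - 12*√1154 ≈ -431.65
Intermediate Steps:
H = 46
Q(D, u) = 4 + √(D² + u²)
n*Q(H, 50) = -6*(4 + √(46² + 50²)) = -6*(4 + √(2116 + 2500)) = -6*(4 + √4616) = -6*(4 + 2*√1154) = -24 - 12*√1154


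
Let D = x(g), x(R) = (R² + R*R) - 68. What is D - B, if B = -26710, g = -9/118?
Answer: 185481685/6962 ≈ 26642.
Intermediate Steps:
g = -9/118 (g = -9*1/118 = -9/118 ≈ -0.076271)
x(R) = -68 + 2*R² (x(R) = (R² + R²) - 68 = 2*R² - 68 = -68 + 2*R²)
D = -473335/6962 (D = -68 + 2*(-9/118)² = -68 + 2*(81/13924) = -68 + 81/6962 = -473335/6962 ≈ -67.988)
D - B = -473335/6962 - 1*(-26710) = -473335/6962 + 26710 = 185481685/6962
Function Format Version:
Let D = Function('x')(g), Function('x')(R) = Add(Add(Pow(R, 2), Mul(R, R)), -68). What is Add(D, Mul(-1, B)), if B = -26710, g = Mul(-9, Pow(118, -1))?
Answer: Rational(185481685, 6962) ≈ 26642.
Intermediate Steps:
g = Rational(-9, 118) (g = Mul(-9, Rational(1, 118)) = Rational(-9, 118) ≈ -0.076271)
Function('x')(R) = Add(-68, Mul(2, Pow(R, 2))) (Function('x')(R) = Add(Add(Pow(R, 2), Pow(R, 2)), -68) = Add(Mul(2, Pow(R, 2)), -68) = Add(-68, Mul(2, Pow(R, 2))))
D = Rational(-473335, 6962) (D = Add(-68, Mul(2, Pow(Rational(-9, 118), 2))) = Add(-68, Mul(2, Rational(81, 13924))) = Add(-68, Rational(81, 6962)) = Rational(-473335, 6962) ≈ -67.988)
Add(D, Mul(-1, B)) = Add(Rational(-473335, 6962), Mul(-1, -26710)) = Add(Rational(-473335, 6962), 26710) = Rational(185481685, 6962)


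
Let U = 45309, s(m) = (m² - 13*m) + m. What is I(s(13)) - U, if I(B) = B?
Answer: -45296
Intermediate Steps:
s(m) = m² - 12*m
I(s(13)) - U = 13*(-12 + 13) - 1*45309 = 13*1 - 45309 = 13 - 45309 = -45296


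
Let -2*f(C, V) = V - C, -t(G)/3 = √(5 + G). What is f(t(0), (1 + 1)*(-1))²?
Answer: 49/4 - 3*√5 ≈ 5.5418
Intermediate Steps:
t(G) = -3*√(5 + G)
f(C, V) = C/2 - V/2 (f(C, V) = -(V - C)/2 = C/2 - V/2)
f(t(0), (1 + 1)*(-1))² = ((-3*√(5 + 0))/2 - (1 + 1)*(-1)/2)² = ((-3*√5)/2 - (-1))² = (-3*√5/2 - ½*(-2))² = (-3*√5/2 + 1)² = (1 - 3*√5/2)²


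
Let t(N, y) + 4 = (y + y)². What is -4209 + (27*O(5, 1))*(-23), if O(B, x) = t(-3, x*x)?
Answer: -4209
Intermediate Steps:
t(N, y) = -4 + 4*y² (t(N, y) = -4 + (y + y)² = -4 + (2*y)² = -4 + 4*y²)
O(B, x) = -4 + 4*x⁴ (O(B, x) = -4 + 4*(x*x)² = -4 + 4*(x²)² = -4 + 4*x⁴)
-4209 + (27*O(5, 1))*(-23) = -4209 + (27*(-4 + 4*1⁴))*(-23) = -4209 + (27*(-4 + 4*1))*(-23) = -4209 + (27*(-4 + 4))*(-23) = -4209 + (27*0)*(-23) = -4209 + 0*(-23) = -4209 + 0 = -4209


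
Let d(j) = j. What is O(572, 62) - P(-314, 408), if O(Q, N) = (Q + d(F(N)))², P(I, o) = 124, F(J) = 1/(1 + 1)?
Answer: 1310529/4 ≈ 3.2763e+5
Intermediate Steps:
F(J) = ½ (F(J) = 1/2 = ½)
O(Q, N) = (½ + Q)² (O(Q, N) = (Q + ½)² = (½ + Q)²)
O(572, 62) - P(-314, 408) = (1 + 2*572)²/4 - 1*124 = (1 + 1144)²/4 - 124 = (¼)*1145² - 124 = (¼)*1311025 - 124 = 1311025/4 - 124 = 1310529/4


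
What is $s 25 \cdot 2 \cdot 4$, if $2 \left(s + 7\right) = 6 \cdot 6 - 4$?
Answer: $1800$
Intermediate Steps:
$s = 9$ ($s = -7 + \frac{6 \cdot 6 - 4}{2} = -7 + \frac{36 - 4}{2} = -7 + \frac{1}{2} \cdot 32 = -7 + 16 = 9$)
$s 25 \cdot 2 \cdot 4 = 9 \cdot 25 \cdot 2 \cdot 4 = 225 \cdot 8 = 1800$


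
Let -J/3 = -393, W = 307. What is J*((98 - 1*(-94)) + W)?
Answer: 588321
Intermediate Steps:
J = 1179 (J = -3*(-393) = 1179)
J*((98 - 1*(-94)) + W) = 1179*((98 - 1*(-94)) + 307) = 1179*((98 + 94) + 307) = 1179*(192 + 307) = 1179*499 = 588321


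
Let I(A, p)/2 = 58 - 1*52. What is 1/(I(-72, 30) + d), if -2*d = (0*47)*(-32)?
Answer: 1/12 ≈ 0.083333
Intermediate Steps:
d = 0 (d = -0*47*(-32)/2 = -0*(-32) = -½*0 = 0)
I(A, p) = 12 (I(A, p) = 2*(58 - 1*52) = 2*(58 - 52) = 2*6 = 12)
1/(I(-72, 30) + d) = 1/(12 + 0) = 1/12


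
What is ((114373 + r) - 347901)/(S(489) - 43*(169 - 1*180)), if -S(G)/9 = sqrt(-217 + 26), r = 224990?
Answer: -2019237/119600 - 38421*I*sqrt(191)/119600 ≈ -16.883 - 4.4397*I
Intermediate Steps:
S(G) = -9*I*sqrt(191) (S(G) = -9*sqrt(-217 + 26) = -9*I*sqrt(191))
((114373 + r) - 347901)/(S(489) - 43*(169 - 1*180)) = ((114373 + 224990) - 347901)/(-9*I*sqrt(191) - 43*(169 - 1*180)) = (339363 - 347901)/(-9*I*sqrt(191) - 43*(169 - 180)) = -8538/(-9*I*sqrt(191) - 43*(-11)) = -8538/(-9*I*sqrt(191) + 473) = -8538/(473 - 9*I*sqrt(191))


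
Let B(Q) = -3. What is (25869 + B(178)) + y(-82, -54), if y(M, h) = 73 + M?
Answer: 25857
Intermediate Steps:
(25869 + B(178)) + y(-82, -54) = (25869 - 3) + (73 - 82) = 25866 - 9 = 25857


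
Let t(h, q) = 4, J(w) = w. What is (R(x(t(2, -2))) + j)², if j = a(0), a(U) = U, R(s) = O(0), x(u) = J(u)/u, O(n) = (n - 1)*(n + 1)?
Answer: 1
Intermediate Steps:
O(n) = (1 + n)*(-1 + n) (O(n) = (-1 + n)*(1 + n) = (1 + n)*(-1 + n))
x(u) = 1 (x(u) = u/u = 1)
R(s) = -1 (R(s) = -1 + 0² = -1 + 0 = -1)
j = 0
(R(x(t(2, -2))) + j)² = (-1 + 0)² = (-1)² = 1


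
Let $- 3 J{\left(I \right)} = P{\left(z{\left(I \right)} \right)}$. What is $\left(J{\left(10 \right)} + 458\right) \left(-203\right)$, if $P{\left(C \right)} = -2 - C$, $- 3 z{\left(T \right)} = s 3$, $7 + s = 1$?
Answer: $- \frac{280546}{3} \approx -93515.0$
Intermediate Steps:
$s = -6$ ($s = -7 + 1 = -6$)
$z{\left(T \right)} = 6$ ($z{\left(T \right)} = - \frac{\left(-6\right) 3}{3} = \left(- \frac{1}{3}\right) \left(-18\right) = 6$)
$J{\left(I \right)} = \frac{8}{3}$ ($J{\left(I \right)} = - \frac{-2 - 6}{3} = \left(- \frac{1}{3}\right) \left(-8\right) = \frac{8}{3}$)
$\left(J{\left(10 \right)} + 458\right) \left(-203\right) = \left(\frac{8}{3} + 458\right) \left(-203\right) = \frac{1382}{3} \left(-203\right) = - \frac{280546}{3}$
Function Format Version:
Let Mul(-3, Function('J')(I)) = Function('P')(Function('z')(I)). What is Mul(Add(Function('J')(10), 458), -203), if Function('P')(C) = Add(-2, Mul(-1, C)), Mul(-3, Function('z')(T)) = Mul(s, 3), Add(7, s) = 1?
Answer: Rational(-280546, 3) ≈ -93515.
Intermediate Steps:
s = -6 (s = Add(-7, 1) = -6)
Function('z')(T) = 6 (Function('z')(T) = Mul(Rational(-1, 3), Mul(-6, 3)) = Mul(Rational(-1, 3), -18) = 6)
Function('J')(I) = Rational(8, 3) (Function('J')(I) = Mul(Rational(-1, 3), Add(-2, Mul(-1, 6))) = Mul(Rational(-1, 3), Add(-2, -6)) = Mul(Rational(-1, 3), -8) = Rational(8, 3))
Mul(Add(Function('J')(10), 458), -203) = Mul(Add(Rational(8, 3), 458), -203) = Mul(Rational(1382, 3), -203) = Rational(-280546, 3)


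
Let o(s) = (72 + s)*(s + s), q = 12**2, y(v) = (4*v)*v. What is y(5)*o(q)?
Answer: 6220800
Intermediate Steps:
y(v) = 4*v**2
q = 144
o(s) = 2*s*(72 + s) (o(s) = (72 + s)*(2*s) = 2*s*(72 + s))
y(5)*o(q) = (4*5**2)*(2*144*(72 + 144)) = (4*25)*(2*144*216) = 100*62208 = 6220800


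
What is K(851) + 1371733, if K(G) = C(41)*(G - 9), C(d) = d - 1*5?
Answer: 1402045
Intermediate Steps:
C(d) = -5 + d (C(d) = d - 5 = -5 + d)
K(G) = -324 + 36*G (K(G) = (-5 + 41)*(G - 9) = 36*(-9 + G) = -324 + 36*G)
K(851) + 1371733 = (-324 + 36*851) + 1371733 = (-324 + 30636) + 1371733 = 30312 + 1371733 = 1402045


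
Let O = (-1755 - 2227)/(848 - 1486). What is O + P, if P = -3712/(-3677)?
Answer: 773185/106633 ≈ 7.2509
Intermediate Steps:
P = 3712/3677 (P = -3712*(-1/3677) = 3712/3677 ≈ 1.0095)
O = 181/29 (O = -3982/(-638) = -3982*(-1/638) = 181/29 ≈ 6.2414)
O + P = 181/29 + 3712/3677 = 773185/106633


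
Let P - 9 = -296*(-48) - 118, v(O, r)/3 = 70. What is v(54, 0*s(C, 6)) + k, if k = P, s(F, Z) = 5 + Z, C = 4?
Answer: 14309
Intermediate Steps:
v(O, r) = 210 (v(O, r) = 3*70 = 210)
P = 14099 (P = 9 + (-296*(-48) - 118) = 9 + (14208 - 118) = 9 + 14090 = 14099)
k = 14099
v(54, 0*s(C, 6)) + k = 210 + 14099 = 14309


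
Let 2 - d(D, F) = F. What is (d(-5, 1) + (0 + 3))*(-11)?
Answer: -44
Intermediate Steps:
d(D, F) = 2 - F
(d(-5, 1) + (0 + 3))*(-11) = ((2 - 1*1) + (0 + 3))*(-11) = ((2 - 1) + 3)*(-11) = (1 + 3)*(-11) = 4*(-11) = -44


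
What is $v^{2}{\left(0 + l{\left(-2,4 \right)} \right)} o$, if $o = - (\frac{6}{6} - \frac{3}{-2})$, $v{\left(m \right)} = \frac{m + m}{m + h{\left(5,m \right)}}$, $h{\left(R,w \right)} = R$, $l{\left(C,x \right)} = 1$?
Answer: $- \frac{5}{18} \approx -0.27778$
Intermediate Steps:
$v{\left(m \right)} = \frac{2 m}{5 + m}$ ($v{\left(m \right)} = \frac{m + m}{m + 5} = \frac{2 m}{5 + m}$)
$o = - \frac{5}{2}$ ($o = - (6 \cdot \frac{1}{6} - - \frac{3}{2}) = - (1 + \frac{3}{2}) = \left(-1\right) \frac{5}{2} = - \frac{5}{2} \approx -2.5$)
$v^{2}{\left(0 + l{\left(-2,4 \right)} \right)} o = \left(\frac{2 \left(0 + 1\right)}{5 + \left(0 + 1\right)}\right)^{2} \left(- \frac{5}{2}\right) = \left(2 \cdot 1 \frac{1}{5 + 1}\right)^{2} \left(- \frac{5}{2}\right) = \left(2 \cdot 1 \cdot \frac{1}{6}\right)^{2} \left(- \frac{5}{2}\right) = \left(\frac{1}{3}\right)^{2} \left(- \frac{5}{2}\right) = \frac{1}{9} \left(- \frac{5}{2}\right) = - \frac{5}{18}$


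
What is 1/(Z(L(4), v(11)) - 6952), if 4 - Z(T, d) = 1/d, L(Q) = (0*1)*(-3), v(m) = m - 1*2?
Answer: -9/62533 ≈ -0.00014392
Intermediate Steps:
v(m) = -2 + m (v(m) = m - 2 = -2 + m)
L(Q) = 0 (L(Q) = 0*(-3) = 0)
Z(T, d) = 4 - 1/d
1/(Z(L(4), v(11)) - 6952) = 1/((4 - 1/(-2 + 11)) - 6952) = 1/((4 - 1/9) - 6952) = 1/(35/9 - 6952) = 1/(-62533/9) = -9/62533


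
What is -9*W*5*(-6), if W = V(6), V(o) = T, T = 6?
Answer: 1620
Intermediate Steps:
V(o) = 6
W = 6
-9*W*5*(-6) = -9*6*5*(-6) = -270*(-6) = -9*(-180) = 1620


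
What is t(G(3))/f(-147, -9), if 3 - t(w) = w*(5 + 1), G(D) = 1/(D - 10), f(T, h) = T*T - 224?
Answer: 27/149695 ≈ 0.00018037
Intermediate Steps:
f(T, h) = -224 + T² (f(T, h) = T² - 224 = -224 + T²)
G(D) = 1/(-10 + D)
t(w) = 3 - 6*w (t(w) = 3 - w*(5 + 1) = 3 - w*6 = 3 - 6*w)
t(G(3))/f(-147, -9) = (3 - 6/(-10 + 3))/(-224 + (-147)²) = (3 - 6/(-7))/(-224 + 21609) = (3 - 6*(-⅐))/21385 = (3 + 6/7)*(1/21385) = (27/7)*(1/21385) = 27/149695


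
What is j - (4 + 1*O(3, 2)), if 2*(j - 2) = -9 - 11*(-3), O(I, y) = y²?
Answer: 6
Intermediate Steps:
j = 14 (j = 2 + (-9 - 11*(-3))/2 = 2 + (-9 + 33)/2 = 2 + (½)*24 = 2 + 12 = 14)
j - (4 + 1*O(3, 2)) = 14 - (4 + 1*2²) = 14 - (4 + 1*4) = 14 - (4 + 4) = 14 - 1*8 = 14 - 8 = 6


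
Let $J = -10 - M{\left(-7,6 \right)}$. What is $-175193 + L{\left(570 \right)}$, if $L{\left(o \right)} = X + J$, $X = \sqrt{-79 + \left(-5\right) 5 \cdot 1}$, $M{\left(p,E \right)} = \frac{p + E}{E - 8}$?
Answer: $- \frac{350407}{2} + 2 i \sqrt{26} \approx -1.752 \cdot 10^{5} + 10.198 i$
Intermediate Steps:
$M{\left(p,E \right)} = \frac{E + p}{-8 + E}$
$X = 2 i \sqrt{26}$ ($X = \sqrt{-79 - 25} = \sqrt{-104} = 2 i \sqrt{26} \approx 10.198 i$)
$J = - \frac{21}{2}$ ($J = -10 - \frac{6 - 7}{-8 + 6} = -10 - \frac{1}{-2} \left(-1\right) = -10 - \left(- \frac{1}{2}\right) \left(-1\right) = -10 - \frac{1}{2} = - \frac{21}{2} \approx -10.5$)
$L{\left(o \right)} = - \frac{21}{2} + 2 i \sqrt{26}$ ($L{\left(o \right)} = 2 i \sqrt{26} - \frac{21}{2} = - \frac{21}{2} + 2 i \sqrt{26}$)
$-175193 + L{\left(570 \right)} = -175193 - \left(\frac{21}{2} - 2 i \sqrt{26}\right) = - \frac{350407}{2} + 2 i \sqrt{26}$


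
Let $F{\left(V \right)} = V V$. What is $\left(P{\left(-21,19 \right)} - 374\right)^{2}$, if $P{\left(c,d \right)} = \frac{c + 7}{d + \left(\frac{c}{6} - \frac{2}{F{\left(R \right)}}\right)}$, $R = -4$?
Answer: $\frac{2126500996}{15129} \approx 1.4056 \cdot 10^{5}$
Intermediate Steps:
$F{\left(V \right)} = V^{2}$
$P{\left(c,d \right)} = \frac{7 + c}{- \frac{1}{8} + d + \frac{c}{6}}$ ($P{\left(c,d \right)} = \frac{c + 7}{d + \left(\frac{c}{6} - \frac{2}{\left(-4\right)^{2}}\right)} = \frac{7 + c}{d + \left(c \frac{1}{6} - \frac{2}{16}\right)} = \frac{7 + c}{d + \left(\frac{c}{6} - \frac{1}{8}\right)} = \frac{7 + c}{d + \left(- \frac{1}{8} + \frac{c}{6}\right)} = \frac{7 + c}{- \frac{1}{8} + d + \frac{c}{6}}$)
$\left(P{\left(-21,19 \right)} - 374\right)^{2} = \left(\frac{24 \left(7 - 21\right)}{-3 + 4 \left(-21\right) + 24 \cdot 19} - 374\right)^{2} = \left(24 \frac{1}{-3 - 84 + 456} \left(-14\right) - 374\right)^{2} = \left(24 \cdot \frac{1}{369} \left(-14\right) - 374\right)^{2} = \left(- \frac{112}{123} - 374\right)^{2} = \left(- \frac{46114}{123}\right)^{2} = \frac{2126500996}{15129}$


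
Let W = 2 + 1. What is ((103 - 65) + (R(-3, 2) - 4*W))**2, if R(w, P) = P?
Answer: 784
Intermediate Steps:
W = 3
((103 - 65) + (R(-3, 2) - 4*W))**2 = ((103 - 65) + (2 - 4*3))**2 = (38 + (2 - 12))**2 = (38 - 10)**2 = 28**2 = 784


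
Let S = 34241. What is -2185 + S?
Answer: 32056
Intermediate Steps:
-2185 + S = -2185 + 34241 = 32056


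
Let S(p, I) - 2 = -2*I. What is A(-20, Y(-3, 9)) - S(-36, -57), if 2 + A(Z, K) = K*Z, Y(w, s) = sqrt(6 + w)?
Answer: -118 - 20*sqrt(3) ≈ -152.64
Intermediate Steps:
S(p, I) = 2 - 2*I
A(Z, K) = -2 + K*Z
A(-20, Y(-3, 9)) - S(-36, -57) = (-2 + sqrt(6 - 3)*(-20)) - (2 - 2*(-57)) = (-2 + sqrt(3)*(-20)) - (2 + 114) = (-2 - 20*sqrt(3)) - 1*116 = (-2 - 20*sqrt(3)) - 116 = -118 - 20*sqrt(3)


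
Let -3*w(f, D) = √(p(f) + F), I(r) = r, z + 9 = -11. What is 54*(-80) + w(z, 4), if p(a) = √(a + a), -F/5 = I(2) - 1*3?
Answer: -4320 - √(5 + 2*I*√10)/3 ≈ -4320.9 - 0.41246*I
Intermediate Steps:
z = -20 (z = -9 - 11 = -20)
F = 5 (F = -5*(2 - 1*3) = -5*(2 - 3) = -5*(-1) = 5)
p(a) = √2*√a (p(a) = √(2*a) = √2*√a)
w(f, D) = -√(5 + √2*√f)/3 (w(f, D) = -√(√2*√f + 5)/3 = -√(5 + √2*√f)/3)
54*(-80) + w(z, 4) = 54*(-80) - √(5 + √2*√(-20))/3 = -4320 - √(5 + √2*(2*I*√5))/3 = -4320 - √(5 + 2*I*√10)/3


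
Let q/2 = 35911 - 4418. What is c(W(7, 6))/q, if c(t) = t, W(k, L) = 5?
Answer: 5/62986 ≈ 7.9383e-5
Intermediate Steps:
q = 62986 (q = 2*(35911 - 4418) = 2*31493 = 62986)
c(W(7, 6))/q = 5/62986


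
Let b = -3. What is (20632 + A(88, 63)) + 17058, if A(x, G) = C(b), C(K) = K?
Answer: 37687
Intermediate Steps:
A(x, G) = -3
(20632 + A(88, 63)) + 17058 = (20632 - 3) + 17058 = 20629 + 17058 = 37687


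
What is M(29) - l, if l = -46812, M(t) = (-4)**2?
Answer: 46828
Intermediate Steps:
M(t) = 16
M(29) - l = 16 - 1*(-46812) = 16 + 46812 = 46828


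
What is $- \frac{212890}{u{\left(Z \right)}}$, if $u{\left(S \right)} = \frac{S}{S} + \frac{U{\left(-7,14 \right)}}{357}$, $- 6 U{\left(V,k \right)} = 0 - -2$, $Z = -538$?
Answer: $- \frac{22800519}{107} \approx -2.1309 \cdot 10^{5}$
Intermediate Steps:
$U{\left(V,k \right)} = - \frac{1}{3}$ ($U{\left(V,k \right)} = - \frac{0 - -2}{6} = - \frac{0 + 2}{6} = \left(- \frac{1}{6}\right) 2 = - \frac{1}{3}$)
$u{\left(S \right)} = \frac{1070}{1071}$ ($u{\left(S \right)} = \frac{S}{S} - \frac{1}{3 \cdot 357} = 1 - \frac{1}{1071} = \frac{1070}{1071}$)
$- \frac{212890}{u{\left(Z \right)}} = - \frac{212890}{\frac{1070}{1071}} = \left(-212890\right) \frac{1071}{1070} = - \frac{22800519}{107}$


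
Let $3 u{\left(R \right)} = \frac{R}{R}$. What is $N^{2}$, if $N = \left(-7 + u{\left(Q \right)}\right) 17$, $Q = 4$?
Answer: $\frac{115600}{9} \approx 12844.0$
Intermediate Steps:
$u{\left(R \right)} = \frac{1}{3}$ ($u{\left(R \right)} = \frac{R \frac{1}{R}}{3} = \frac{1}{3} \cdot 1 = \frac{1}{3}$)
$N = - \frac{340}{3}$ ($N = \left(-7 + \frac{1}{3}\right) 17 = \left(- \frac{20}{3}\right) 17 = - \frac{340}{3} \approx -113.33$)
$N^{2} = \left(- \frac{340}{3}\right)^{2} = \frac{115600}{9}$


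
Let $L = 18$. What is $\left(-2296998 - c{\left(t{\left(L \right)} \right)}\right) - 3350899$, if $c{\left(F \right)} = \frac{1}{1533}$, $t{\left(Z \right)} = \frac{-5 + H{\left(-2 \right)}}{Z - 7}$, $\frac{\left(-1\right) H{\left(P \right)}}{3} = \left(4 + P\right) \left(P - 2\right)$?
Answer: $- \frac{8658226102}{1533} \approx -5.6479 \cdot 10^{6}$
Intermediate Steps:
$H{\left(P \right)} = - 3 \left(-2 + P\right) \left(4 + P\right)$ ($H{\left(P \right)} = - 3 \left(4 + P\right) \left(P - 2\right) = - 3 \left(4 + P\right) \left(-2 + P\right) = - 3 \left(-2 + P\right) \left(4 + P\right)$)
$t{\left(Z \right)} = \frac{19}{-7 + Z}$ ($t{\left(Z \right)} = \frac{-5 - \left(-36 + 12\right)}{Z - 7} = \frac{-5 + \left(24 + 12 - 12\right)}{-7 + Z} = \frac{-5 + 24}{-7 + Z} = \frac{19}{-7 + Z}$)
$c{\left(F \right)} = \frac{1}{1533}$
$\left(-2296998 - c{\left(t{\left(L \right)} \right)}\right) - 3350899 = \left(-2296998 - \frac{1}{1533}\right) - 3350899 = - \frac{3521297935}{1533} - 3350899 = - \frac{8658226102}{1533}$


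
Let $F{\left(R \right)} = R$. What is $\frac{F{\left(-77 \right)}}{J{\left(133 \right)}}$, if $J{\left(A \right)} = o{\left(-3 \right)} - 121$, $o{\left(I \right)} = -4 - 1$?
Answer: $\frac{11}{18} \approx 0.61111$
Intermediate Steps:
$o{\left(I \right)} = -5$ ($o{\left(I \right)} = -4 - 1 = -5$)
$J{\left(A \right)} = -126$ ($J{\left(A \right)} = -5 - 121 = -126$)
$\frac{F{\left(-77 \right)}}{J{\left(133 \right)}} = - \frac{77}{-126} = \left(-77\right) \left(- \frac{1}{126}\right) = \frac{11}{18}$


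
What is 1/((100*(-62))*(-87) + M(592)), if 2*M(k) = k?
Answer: 1/539696 ≈ 1.8529e-6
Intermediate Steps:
M(k) = k/2
1/((100*(-62))*(-87) + M(592)) = 1/((100*(-62))*(-87) + (½)*592) = 1/(-6200*(-87) + 296) = 1/(539400 + 296) = 1/539696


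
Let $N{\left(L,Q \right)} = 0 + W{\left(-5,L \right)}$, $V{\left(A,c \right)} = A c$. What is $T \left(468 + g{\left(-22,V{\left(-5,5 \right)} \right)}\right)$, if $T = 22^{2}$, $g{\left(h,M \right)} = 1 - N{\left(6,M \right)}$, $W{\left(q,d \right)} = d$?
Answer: $224092$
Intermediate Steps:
$N{\left(L,Q \right)} = L$ ($N{\left(L,Q \right)} = 0 + L = L$)
$g{\left(h,M \right)} = -5$ ($g{\left(h,M \right)} = 1 - 6 = -5$)
$T = 484$
$T \left(468 + g{\left(-22,V{\left(-5,5 \right)} \right)}\right) = 484 \left(468 - 5\right) = 484 \cdot 463 = 224092$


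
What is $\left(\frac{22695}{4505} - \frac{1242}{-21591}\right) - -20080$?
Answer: $\frac{2553759607}{127147} \approx 20085.0$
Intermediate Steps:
$\left(\frac{22695}{4505} - \frac{1242}{-21591}\right) - -20080 = \left(22695 \cdot \frac{1}{4505} - - \frac{138}{2399}\right) + 20080 = \left(\frac{267}{53} + \frac{138}{2399}\right) + 20080 = \frac{647847}{127147} + 20080 = \frac{2553759607}{127147}$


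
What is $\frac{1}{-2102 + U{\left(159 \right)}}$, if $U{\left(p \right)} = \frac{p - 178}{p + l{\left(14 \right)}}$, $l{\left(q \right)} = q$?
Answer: $- \frac{173}{363665} \approx -0.00047571$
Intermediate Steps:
$U{\left(p \right)} = \frac{-178 + p}{14 + p}$ ($U{\left(p \right)} = \frac{p - 178}{p + 14} = \frac{-178 + p}{14 + p}$)
$\frac{1}{-2102 + U{\left(159 \right)}} = \frac{1}{-2102 + \frac{-178 + 159}{14 + 159}} = \frac{1}{-2102 + \frac{1}{173} \left(-19\right)} = \frac{1}{-2102 - \frac{19}{173}} = \frac{1}{- \frac{363665}{173}} = - \frac{173}{363665}$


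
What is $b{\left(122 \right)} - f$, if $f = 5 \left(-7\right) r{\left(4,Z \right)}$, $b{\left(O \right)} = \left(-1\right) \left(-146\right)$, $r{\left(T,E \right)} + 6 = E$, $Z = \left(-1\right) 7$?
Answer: $-309$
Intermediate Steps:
$Z = -7$
$r{\left(T,E \right)} = -6 + E$
$b{\left(O \right)} = 146$
$f = 455$ ($f = 5 \left(-7\right) \left(-6 - 7\right) = \left(-35\right) \left(-13\right) = 455$)
$b{\left(122 \right)} - f = 146 - 455 = -309$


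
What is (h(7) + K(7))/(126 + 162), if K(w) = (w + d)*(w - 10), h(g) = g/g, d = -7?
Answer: 1/288 ≈ 0.0034722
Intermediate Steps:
h(g) = 1
K(w) = (-10 + w)*(-7 + w) (K(w) = (w - 7)*(w - 10) = (-7 + w)*(-10 + w) = (-10 + w)*(-7 + w))
(h(7) + K(7))/(126 + 162) = (1 + (70 + 7**2 - 17*7))/(126 + 162) = (1 + (70 + 49 - 119))/288 = (1 + 0)*(1/288) = 1*(1/288) = 1/288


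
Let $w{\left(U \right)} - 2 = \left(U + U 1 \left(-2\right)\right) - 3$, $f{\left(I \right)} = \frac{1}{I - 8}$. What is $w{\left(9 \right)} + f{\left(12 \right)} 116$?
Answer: $19$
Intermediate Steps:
$f{\left(I \right)} = \frac{1}{-8 + I}$
$w{\left(U \right)} = -1 - U$ ($w{\left(U \right)} = 2 - \left(3 - U - U 1 \left(-2\right)\right) = 2 - \left(3 - U - U \left(-2\right)\right) = 2 + \left(\left(U - 2 U\right) - 3\right) = 2 - \left(3 + U\right) = -1 - U$)
$w{\left(9 \right)} + f{\left(12 \right)} 116 = \left(-1 - 9\right) + \frac{1}{-8 + 12} \cdot 116 = \left(-1 - 9\right) + \frac{1}{4} \cdot 116 = -10 + \frac{1}{4} \cdot 116 = -10 + 29 = 19$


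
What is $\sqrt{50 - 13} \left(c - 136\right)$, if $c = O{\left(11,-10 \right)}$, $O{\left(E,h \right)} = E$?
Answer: $- 125 \sqrt{37} \approx -760.35$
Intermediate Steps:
$c = 11$
$\sqrt{50 - 13} \left(c - 136\right) = \sqrt{50 - 13} \left(11 - 136\right) = \sqrt{37} \left(-125\right) = - 125 \sqrt{37}$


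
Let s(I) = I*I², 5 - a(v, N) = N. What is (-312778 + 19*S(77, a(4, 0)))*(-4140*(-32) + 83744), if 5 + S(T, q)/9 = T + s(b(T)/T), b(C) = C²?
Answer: 16815021967648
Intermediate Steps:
a(v, N) = 5 - N
s(I) = I³
S(T, q) = -45 + 9*T + 9*T³ (S(T, q) = -45 + 9*(T + (T²/T)³) = -45 + 9*(T + T³) = -45 + (9*T + 9*T³) = -45 + 9*T + 9*T³)
(-312778 + 19*S(77, a(4, 0)))*(-4140*(-32) + 83744) = (-312778 + 19*(-45 + 9*77 + 9*77³))*(-4140*(-32) + 83744) = (-312778 + 19*(-45 + 693 + 9*456533))*(132480 + 83744) = (-312778 + 19*(-45 + 693 + 4108797))*216224 = (-312778 + 19*4109445)*216224 = (-312778 + 78079455)*216224 = 77766677*216224 = 16815021967648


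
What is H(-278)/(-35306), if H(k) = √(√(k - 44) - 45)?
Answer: -√(-45 + I*√322)/35306 ≈ -3.7178e-5 - 0.0001936*I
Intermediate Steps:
H(k) = √(-45 + √(-44 + k)) (H(k) = √(√(-44 + k) - 45) = √(-45 + √(-44 + k)))
H(-278)/(-35306) = √(-45 + √(-44 - 278))/(-35306) = √(-45 + √(-322))*(-1/35306) = √(-45 + I*√322)*(-1/35306) = -√(-45 + I*√322)/35306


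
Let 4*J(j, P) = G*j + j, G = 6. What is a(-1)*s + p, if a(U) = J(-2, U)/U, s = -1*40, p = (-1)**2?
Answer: -139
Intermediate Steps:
J(j, P) = 7*j/4 (J(j, P) = (6*j + j)/4 = (7*j)/4 = 7*j/4)
p = 1
s = -40
a(U) = -7/(2*U) (a(U) = ((7/4)*(-2))/U = -7/(2*U))
a(-1)*s + p = -7/2/(-1)*(-40) + 1 = -7/2*(-1)*(-40) + 1 = (7/2)*(-40) + 1 = -140 + 1 = -139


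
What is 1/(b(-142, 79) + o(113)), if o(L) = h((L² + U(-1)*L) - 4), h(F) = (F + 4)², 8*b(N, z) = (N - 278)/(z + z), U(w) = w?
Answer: 316/50615090071 ≈ 6.2432e-9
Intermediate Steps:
b(N, z) = (-278 + N)/(16*z) (b(N, z) = ((N - 278)/(z + z))/8 = ((-278 + N)/((2*z)))/8 = ((-278 + N)*(1/(2*z)))/8 = ((-278 + N)/(2*z))/8 = (-278 + N)/(16*z))
h(F) = (4 + F)²
o(L) = (L² - L)² (o(L) = (4 + ((L² - L) - 4))² = (4 + (-4 + L² - L))² = (L² - L)²)
1/(b(-142, 79) + o(113)) = 1/((1/16)*(-278 - 142)/79 + 113²*(-1 + 113)²) = 1/((1/16)*(1/79)*(-420) + 12769*112²) = 1/(-105/316 + 12769*12544) = 1/(-105/316 + 160174336) = 1/(50615090071/316) = 316/50615090071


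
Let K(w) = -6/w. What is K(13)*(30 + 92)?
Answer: -732/13 ≈ -56.308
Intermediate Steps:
K(13)*(30 + 92) = (-6/13)*(30 + 92) = -6*1/13*122 = -6/13*122 = -732/13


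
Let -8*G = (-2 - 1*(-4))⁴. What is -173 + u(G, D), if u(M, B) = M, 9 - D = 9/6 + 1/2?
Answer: -175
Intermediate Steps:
D = 7 (D = 9 - (9/6 + 1/2) = 9 - (9*(⅙) + 1*(½)) = 9 - (3/2 + ½) = 9 - 1*2 = 9 - 2 = 7)
G = -2 (G = -(-2 - 1*(-4))⁴/8 = -(-2 + 4)⁴/8 = -⅛*2⁴ = -⅛*16 = -2)
-173 + u(G, D) = -173 - 2 = -175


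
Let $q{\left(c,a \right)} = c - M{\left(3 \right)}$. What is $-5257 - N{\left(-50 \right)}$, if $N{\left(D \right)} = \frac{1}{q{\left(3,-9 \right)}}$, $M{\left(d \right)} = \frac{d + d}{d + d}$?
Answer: $- \frac{10515}{2} \approx -5257.5$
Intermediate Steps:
$M{\left(d \right)} = 1$ ($M{\left(d \right)} = \frac{2 d}{2 d} = 2 d \frac{1}{2 d} = 1$)
$q{\left(c,a \right)} = -1 + c$ ($q{\left(c,a \right)} = c - 1 = -1 + c$)
$N{\left(D \right)} = \frac{1}{2}$ ($N{\left(D \right)} = \frac{1}{-1 + 3} = \frac{1}{2}$)
$-5257 - N{\left(-50 \right)} = -5257 - \frac{1}{2} = - \frac{10515}{2}$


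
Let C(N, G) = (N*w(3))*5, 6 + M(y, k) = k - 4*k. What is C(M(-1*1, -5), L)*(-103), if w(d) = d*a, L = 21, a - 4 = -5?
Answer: 13905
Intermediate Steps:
a = -1 (a = 4 - 5 = -1)
w(d) = -d (w(d) = d*(-1) = -d)
M(y, k) = -6 - 3*k (M(y, k) = -6 + (k - 4*k) = -6 - 3*k)
C(N, G) = -15*N (C(N, G) = (N*(-1*3))*5 = (N*(-3))*5 = -3*N*5 = -15*N)
C(M(-1*1, -5), L)*(-103) = -15*(-6 - 3*(-5))*(-103) = -15*(-6 + 15)*(-103) = -15*9*(-103) = -135*(-103) = 13905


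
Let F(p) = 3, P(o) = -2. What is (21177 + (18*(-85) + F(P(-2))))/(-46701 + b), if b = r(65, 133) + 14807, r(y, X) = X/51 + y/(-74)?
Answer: -74159100/120361429 ≈ -0.61614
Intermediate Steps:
r(y, X) = -y/74 + X/51 (r(y, X) = X*(1/51) + y*(-1/74) = X/51 - y/74 = -y/74 + X/51)
b = 55888145/3774 (b = (-1/74*65 + (1/51)*133) + 14807 = (-65/74 + 133/51) + 14807 = 6527/3774 + 14807 = 55888145/3774 ≈ 14809.)
(21177 + (18*(-85) + F(P(-2))))/(-46701 + b) = (21177 + (18*(-85) + 3))/(-46701 + 55888145/3774) = (21177 + (-1530 + 3))/(-120361429/3774) = (21177 - 1527)*(-3774/120361429) = 19650*(-3774/120361429) = -74159100/120361429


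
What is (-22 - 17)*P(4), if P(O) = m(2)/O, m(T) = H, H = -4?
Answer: 39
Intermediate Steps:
m(T) = -4
P(O) = -4/O
(-22 - 17)*P(4) = (-22 - 17)*(-4/4) = -(-156)/4 = -39*(-1) = 39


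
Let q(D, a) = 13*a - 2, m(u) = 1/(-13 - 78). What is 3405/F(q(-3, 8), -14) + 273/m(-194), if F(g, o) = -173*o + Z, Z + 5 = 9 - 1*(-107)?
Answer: -62923914/2533 ≈ -24842.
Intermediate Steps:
Z = 111 (Z = -5 + (9 - 1*(-107)) = -5 + (9 + 107) = -5 + 116 = 111)
m(u) = -1/91 (m(u) = 1/(-91) = -1/91)
q(D, a) = -2 + 13*a
F(g, o) = 111 - 173*o (F(g, o) = -173*o + 111 = 111 - 173*o)
3405/F(q(-3, 8), -14) + 273/m(-194) = 3405/(111 - 173*(-14)) + 273/(-1/91) = 3405/(111 + 2422) + 273*(-91) = 3405/2533 - 24843 = -62923914/2533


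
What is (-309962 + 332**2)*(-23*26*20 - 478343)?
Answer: 97932140614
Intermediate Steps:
(-309962 + 332**2)*(-23*26*20 - 478343) = (-309962 + 110224)*(-598*20 - 478343) = -199738*(-11960 - 478343) = -199738*(-490303) = 97932140614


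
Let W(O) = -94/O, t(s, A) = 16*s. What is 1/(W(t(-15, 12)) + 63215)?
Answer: 120/7585847 ≈ 1.5819e-5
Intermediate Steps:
1/(W(t(-15, 12)) + 63215) = 1/(-94/(16*(-15)) + 63215) = 1/(-94/(-240) + 63215) = 1/(-94*(-1/240) + 63215) = 1/(47/120 + 63215) = 1/(7585847/120) = 120/7585847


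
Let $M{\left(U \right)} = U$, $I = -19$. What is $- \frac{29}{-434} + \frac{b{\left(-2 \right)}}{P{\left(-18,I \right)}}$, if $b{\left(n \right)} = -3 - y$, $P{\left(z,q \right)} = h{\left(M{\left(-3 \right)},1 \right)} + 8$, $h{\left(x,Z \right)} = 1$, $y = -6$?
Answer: $\frac{521}{1302} \approx 0.40015$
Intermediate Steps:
$P{\left(z,q \right)} = 9$ ($P{\left(z,q \right)} = 1 + 8 = 9$)
$b{\left(n \right)} = 3$ ($b{\left(n \right)} = -3 - -6 = -3 + 6 = 3$)
$- \frac{29}{-434} + \frac{b{\left(-2 \right)}}{P{\left(-18,I \right)}} = - \frac{29}{-434} + \frac{3}{9} = \left(-29\right) \left(- \frac{1}{434}\right) + 3 \cdot \frac{1}{9} = \frac{29}{434} + \frac{1}{3} = \frac{521}{1302}$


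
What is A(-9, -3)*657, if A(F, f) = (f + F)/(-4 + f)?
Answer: 7884/7 ≈ 1126.3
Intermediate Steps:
A(F, f) = (F + f)/(-4 + f)
A(-9, -3)*657 = ((-9 - 3)/(-4 - 3))*657 = (-12/(-7))*657 = -⅐*(-12)*657 = (12/7)*657 = 7884/7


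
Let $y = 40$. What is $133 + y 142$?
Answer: $5813$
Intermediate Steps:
$133 + y 142 = 133 + 40 \cdot 142 = 133 + 5680 = 5813$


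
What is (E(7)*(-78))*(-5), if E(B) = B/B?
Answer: 390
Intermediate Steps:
E(B) = 1
(E(7)*(-78))*(-5) = (1*(-78))*(-5) = -78*(-5) = 390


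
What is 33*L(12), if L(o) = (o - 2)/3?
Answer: 110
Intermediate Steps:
L(o) = -⅔ + o/3 (L(o) = (-2 + o)*(⅓) = -⅔ + o/3)
33*L(12) = 33*(-⅔ + (⅓)*12) = 33*(-⅔ + 4) = 33*(10/3) = 110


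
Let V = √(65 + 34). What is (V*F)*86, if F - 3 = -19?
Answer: -4128*√11 ≈ -13691.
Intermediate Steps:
F = -16 (F = 3 - 19 = -16)
V = 3*√11 (V = √99 = 3*√11 ≈ 9.9499)
(V*F)*86 = ((3*√11)*(-16))*86 = -48*√11*86 = -4128*√11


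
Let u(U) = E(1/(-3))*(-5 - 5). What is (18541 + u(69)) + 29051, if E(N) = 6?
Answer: 47532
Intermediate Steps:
u(U) = -60 (u(U) = 6*(-5 - 5) = 6*(-10) = -60)
(18541 + u(69)) + 29051 = (18541 - 60) + 29051 = 18481 + 29051 = 47532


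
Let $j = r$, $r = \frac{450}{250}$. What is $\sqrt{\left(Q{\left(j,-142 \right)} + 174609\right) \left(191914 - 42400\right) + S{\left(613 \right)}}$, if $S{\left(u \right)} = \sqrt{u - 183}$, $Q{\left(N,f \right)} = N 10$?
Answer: $\sqrt{26109181278 + \sqrt{430}} \approx 1.6158 \cdot 10^{5}$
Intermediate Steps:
$r = \frac{9}{5}$ ($r = 450 \cdot \frac{1}{250} = \frac{9}{5} \approx 1.8$)
$j = \frac{9}{5} \approx 1.8$
$Q{\left(N,f \right)} = 10 N$
$S{\left(u \right)} = \sqrt{-183 + u}$
$\sqrt{\left(Q{\left(j,-142 \right)} + 174609\right) \left(191914 - 42400\right) + S{\left(613 \right)}} = \sqrt{\left(10 \cdot \frac{9}{5} + 174609\right) \left(191914 - 42400\right) + \sqrt{-183 + 613}} = \sqrt{\left(18 + 174609\right) 149514 + \sqrt{430}} = \sqrt{174627 \cdot 149514 + \sqrt{430}} = \sqrt{26109181278 + \sqrt{430}}$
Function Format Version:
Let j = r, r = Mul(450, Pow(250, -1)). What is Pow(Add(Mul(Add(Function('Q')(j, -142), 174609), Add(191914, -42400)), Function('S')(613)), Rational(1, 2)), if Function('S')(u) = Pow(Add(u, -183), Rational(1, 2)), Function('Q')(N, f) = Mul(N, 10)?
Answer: Pow(Add(26109181278, Pow(430, Rational(1, 2))), Rational(1, 2)) ≈ 1.6158e+5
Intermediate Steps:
r = Rational(9, 5) (r = Mul(450, Rational(1, 250)) = Rational(9, 5) ≈ 1.8000)
j = Rational(9, 5) ≈ 1.8000
Function('Q')(N, f) = Mul(10, N)
Function('S')(u) = Pow(Add(-183, u), Rational(1, 2))
Pow(Add(Mul(Add(Function('Q')(j, -142), 174609), Add(191914, -42400)), Function('S')(613)), Rational(1, 2)) = Pow(Add(Mul(Add(Mul(10, Rational(9, 5)), 174609), Add(191914, -42400)), Pow(Add(-183, 613), Rational(1, 2))), Rational(1, 2)) = Pow(Add(Mul(Add(18, 174609), 149514), Pow(430, Rational(1, 2))), Rational(1, 2)) = Pow(Add(Mul(174627, 149514), Pow(430, Rational(1, 2))), Rational(1, 2)) = Pow(Add(26109181278, Pow(430, Rational(1, 2))), Rational(1, 2))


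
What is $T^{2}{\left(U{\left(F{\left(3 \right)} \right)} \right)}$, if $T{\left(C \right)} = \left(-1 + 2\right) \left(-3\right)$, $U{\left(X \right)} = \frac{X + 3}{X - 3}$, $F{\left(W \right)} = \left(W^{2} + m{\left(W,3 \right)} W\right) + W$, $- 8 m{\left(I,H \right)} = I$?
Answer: $9$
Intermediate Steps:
$m{\left(I,H \right)} = - \frac{I}{8}$
$F{\left(W \right)} = W + \frac{7 W^{2}}{8}$ ($F{\left(W \right)} = \left(W^{2} + - \frac{W}{8} W\right) + W = \left(W^{2} - \frac{W^{2}}{8}\right) + W = \frac{7 W^{2}}{8} + W = W + \frac{7 W^{2}}{8}$)
$U{\left(X \right)} = \frac{3 + X}{-3 + X}$
$T{\left(C \right)} = -3$ ($T{\left(C \right)} = 1 \left(-3\right) = -3$)
$T^{2}{\left(U{\left(F{\left(3 \right)} \right)} \right)} = \left(-3\right)^{2} = 9$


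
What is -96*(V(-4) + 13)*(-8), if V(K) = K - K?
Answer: 9984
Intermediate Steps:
V(K) = 0
-96*(V(-4) + 13)*(-8) = -96*(0 + 13)*(-8) = -1248*(-8) = -96*(-104) = 9984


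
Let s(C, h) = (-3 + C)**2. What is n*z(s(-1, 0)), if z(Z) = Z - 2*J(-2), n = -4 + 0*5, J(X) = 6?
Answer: -16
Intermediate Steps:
n = -4 (n = -4 + 0 = -4)
z(Z) = -12 + Z (z(Z) = Z - 2*6 = Z - 12 = -12 + Z)
n*z(s(-1, 0)) = -4*(-12 + (-3 - 1)**2) = -4*(-12 + (-4)**2) = -4*(-12 + 16) = -4*4 = -16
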